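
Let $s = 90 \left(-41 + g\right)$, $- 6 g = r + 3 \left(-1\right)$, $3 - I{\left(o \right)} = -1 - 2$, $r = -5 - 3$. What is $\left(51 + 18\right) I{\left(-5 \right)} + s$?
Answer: $-3111$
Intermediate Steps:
$r = -8$
$I{\left(o \right)} = 6$ ($I{\left(o \right)} = 3 - \left(-1 - 2\right) = 3 - -3 = 3 + 3 = 6$)
$g = \frac{11}{6}$ ($g = - \frac{-8 + 3 \left(-1\right)}{6} = - \frac{-8 - 3}{6} = \left(- \frac{1}{6}\right) \left(-11\right) = \frac{11}{6} \approx 1.8333$)
$s = -3525$ ($s = 90 \left(-41 + \frac{11}{6}\right) = 90 \left(- \frac{235}{6}\right) = -3525$)
$\left(51 + 18\right) I{\left(-5 \right)} + s = \left(51 + 18\right) 6 - 3525 = 69 \cdot 6 - 3525 = 414 - 3525 = -3111$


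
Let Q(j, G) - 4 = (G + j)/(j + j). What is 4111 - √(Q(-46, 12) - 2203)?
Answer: 4111 - I*√4652302/46 ≈ 4111.0 - 46.89*I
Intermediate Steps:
Q(j, G) = 4 + (G + j)/(2*j) (Q(j, G) = 4 + (G + j)/(j + j) = 4 + (G + j)/((2*j)) = 4 + (G + j)*(1/(2*j)) = 4 + (G + j)/(2*j))
4111 - √(Q(-46, 12) - 2203) = 4111 - √((½)*(12 + 9*(-46))/(-46) - 2203) = 4111 - √((½)*(-1/46)*(12 - 414) - 2203) = 4111 - √((½)*(-1/46)*(-402) - 2203) = 4111 - √(201/46 - 2203) = 4111 - √(-101137/46) = 4111 - I*√4652302/46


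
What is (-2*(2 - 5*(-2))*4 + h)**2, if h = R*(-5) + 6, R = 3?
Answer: 11025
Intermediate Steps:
h = -9 (h = 3*(-5) + 6 = -15 + 6 = -9)
(-2*(2 - 5*(-2))*4 + h)**2 = (-2*(2 - 5*(-2))*4 - 9)**2 = (-2*(2 + 10)*4 - 9)**2 = (-2*12*4 - 9)**2 = (-24*4 - 9)**2 = (-96 - 9)**2 = (-105)**2 = 11025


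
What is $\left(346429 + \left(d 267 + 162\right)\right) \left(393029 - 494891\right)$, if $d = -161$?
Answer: $-30925710648$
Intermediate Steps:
$\left(346429 + \left(d 267 + 162\right)\right) \left(393029 - 494891\right) = \left(346429 + \left(\left(-161\right) 267 + 162\right)\right) \left(393029 - 494891\right) = \left(346429 + \left(-42987 + 162\right)\right) \left(-101862\right) = \left(346429 - 42825\right) \left(-101862\right) = 303604 \left(-101862\right) = -30925710648$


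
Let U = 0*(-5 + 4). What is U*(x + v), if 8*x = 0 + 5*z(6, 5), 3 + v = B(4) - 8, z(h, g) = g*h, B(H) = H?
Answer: 0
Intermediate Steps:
U = 0 (U = 0*(-1) = 0)
v = -7 (v = -3 + (4 - 8) = -3 - 4 = -7)
x = 75/4 (x = (0 + 5*(5*6))/8 = (0 + 5*30)/8 = (0 + 150)/8 = (⅛)*150 = 75/4 ≈ 18.750)
U*(x + v) = 0*(75/4 - 7) = 0*(47/4) = 0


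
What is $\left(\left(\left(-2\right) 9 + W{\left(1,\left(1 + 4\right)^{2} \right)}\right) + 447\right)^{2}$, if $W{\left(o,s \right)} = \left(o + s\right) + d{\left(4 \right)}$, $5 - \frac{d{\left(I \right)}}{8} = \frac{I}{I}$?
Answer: $237169$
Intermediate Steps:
$d{\left(I \right)} = 32$ ($d{\left(I \right)} = 40 - 8 \frac{I}{I} = 40 - 8 = 32$)
$W{\left(o,s \right)} = 32 + o + s$ ($W{\left(o,s \right)} = \left(o + s\right) + 32 = 32 + o + s$)
$\left(\left(\left(-2\right) 9 + W{\left(1,\left(1 + 4\right)^{2} \right)}\right) + 447\right)^{2} = \left(\left(\left(-2\right) 9 + \left(32 + 1 + \left(1 + 4\right)^{2}\right)\right) + 447\right)^{2} = \left(\left(-18 + \left(32 + 1 + 5^{2}\right)\right) + 447\right)^{2} = \left(\left(-18 + \left(32 + 1 + 25\right)\right) + 447\right)^{2} = \left(\left(-18 + 58\right) + 447\right)^{2} = \left(40 + 447\right)^{2} = 487^{2} = 237169$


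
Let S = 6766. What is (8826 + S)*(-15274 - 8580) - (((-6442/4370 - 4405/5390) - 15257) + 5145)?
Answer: -876034949708857/2355430 ≈ -3.7192e+8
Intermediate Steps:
(8826 + S)*(-15274 - 8580) - (((-6442/4370 - 4405/5390) - 15257) + 5145) = (8826 + 6766)*(-15274 - 8580) - (((-6442/4370 - 4405/5390) - 15257) + 5145) = 15592*(-23854) - (((-6442*1/4370 - 4405*1/5390) - 15257) + 5145) = -371931568 - (((-3221/2185 - 881/1078) - 15257) + 5145) = -371931568 - ((-5397223/2355430 - 15257) + 5145) = -371931568 - (-35942192733/2355430 + 5145) = -371931568 - 1*(-23823505383/2355430) = -371931568 + 23823505383/2355430 = -876034949708857/2355430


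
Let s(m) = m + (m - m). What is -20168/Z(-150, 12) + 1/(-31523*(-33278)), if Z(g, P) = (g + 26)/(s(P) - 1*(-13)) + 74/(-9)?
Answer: 2380126909748083/1555700210302 ≈ 1529.9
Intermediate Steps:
s(m) = m (s(m) = m + 0 = m)
Z(g, P) = -74/9 + (26 + g)/(13 + P) (Z(g, P) = (g + 26)/(P - 1*(-13)) + 74/(-9) = (26 + g)/(P + 13) + 74*(-⅑) = (26 + g)/(13 + P) - 74/9 = -74/9 + (26 + g)/(13 + P))
-20168/Z(-150, 12) + 1/(-31523*(-33278)) = -20168*9*(13 + 12)/(-728 - 74*12 + 9*(-150)) + 1/(-31523*(-33278)) = -20168*225/(-728 - 888 - 1350) - 1/31523*(-1/33278) = -20168/((⅑)*(1/25)*(-2966)) + 1/1049022394 = -20168/(-2966/225) + 1/1049022394 = -20168*(-225/2966) + 1/1049022394 = 2268900/1483 + 1/1049022394 = 2380126909748083/1555700210302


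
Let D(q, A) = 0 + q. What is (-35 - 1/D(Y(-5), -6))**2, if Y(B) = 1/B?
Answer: 900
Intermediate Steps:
D(q, A) = q
(-35 - 1/D(Y(-5), -6))**2 = (-35 - 1/(1/(-5)))**2 = (-35 - 1/(-1/5))**2 = (-35 - 1*(-5))**2 = (-35 + 5)**2 = (-30)**2 = 900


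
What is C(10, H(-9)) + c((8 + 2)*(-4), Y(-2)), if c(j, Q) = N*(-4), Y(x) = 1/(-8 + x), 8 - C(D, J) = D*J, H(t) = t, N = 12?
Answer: 50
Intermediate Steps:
C(D, J) = 8 - D*J
c(j, Q) = -48 (c(j, Q) = 12*(-4) = -48)
C(10, H(-9)) + c((8 + 2)*(-4), Y(-2)) = (8 - 1*10*(-9)) - 48 = (8 + 90) - 48 = 98 - 48 = 50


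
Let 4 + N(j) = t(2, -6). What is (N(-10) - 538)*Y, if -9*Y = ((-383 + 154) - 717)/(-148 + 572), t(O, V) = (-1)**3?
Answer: -85613/636 ≈ -134.61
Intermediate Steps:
t(O, V) = -1
N(j) = -5 (N(j) = -4 - 1 = -5)
Y = 473/1908 (Y = -((-383 + 154) - 717)/(9*(-148 + 572)) = -(-229 - 717)/(9*424) = -(-946)/(9*424) = -1/9*(-473/212) = 473/1908 ≈ 0.24790)
(N(-10) - 538)*Y = (-5 - 538)*(473/1908) = -543*473/1908 = -85613/636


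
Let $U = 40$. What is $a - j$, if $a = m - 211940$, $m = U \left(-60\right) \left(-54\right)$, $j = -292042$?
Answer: $209702$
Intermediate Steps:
$m = 129600$ ($m = 40 \left(-60\right) \left(-54\right) = \left(-2400\right) \left(-54\right) = 129600$)
$a = -82340$ ($a = 129600 - 211940 = -82340$)
$a - j = -82340 - -292042 = -82340 + 292042 = 209702$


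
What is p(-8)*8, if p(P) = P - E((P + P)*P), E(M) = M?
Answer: -1088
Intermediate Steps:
p(P) = P - 2*P² (p(P) = P - (P + P)*P = P - 2*P*P = P - 2*P²)
p(-8)*8 = -8*(1 - 2*(-8))*8 = -8*(1 + 16)*8 = -8*17*8 = -136*8 = -1088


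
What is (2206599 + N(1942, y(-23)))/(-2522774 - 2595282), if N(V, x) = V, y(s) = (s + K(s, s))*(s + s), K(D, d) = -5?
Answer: -2208541/5118056 ≈ -0.43152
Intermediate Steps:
y(s) = 2*s*(-5 + s) (y(s) = (s - 5)*(s + s) = (-5 + s)*(2*s) = 2*s*(-5 + s))
(2206599 + N(1942, y(-23)))/(-2522774 - 2595282) = (2206599 + 1942)/(-2522774 - 2595282) = 2208541/(-5118056) = 2208541*(-1/5118056) = -2208541/5118056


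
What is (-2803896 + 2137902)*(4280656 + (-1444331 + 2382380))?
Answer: -3475626217770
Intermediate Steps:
(-2803896 + 2137902)*(4280656 + (-1444331 + 2382380)) = -665994*(4280656 + 938049) = -665994*5218705 = -3475626217770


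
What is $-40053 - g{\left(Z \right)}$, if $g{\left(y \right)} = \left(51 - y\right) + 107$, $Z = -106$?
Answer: $-40317$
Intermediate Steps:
$g{\left(y \right)} = 158 - y$
$-40053 - g{\left(Z \right)} = -40053 - \left(158 - -106\right) = -40053 - \left(158 + 106\right) = -40053 - 264 = -40317$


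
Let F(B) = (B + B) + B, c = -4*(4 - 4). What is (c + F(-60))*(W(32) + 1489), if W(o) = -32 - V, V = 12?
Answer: -260100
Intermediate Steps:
c = 0 (c = -4*0 = 0)
W(o) = -44 (W(o) = -32 - 1*12 = -32 - 12 = -44)
F(B) = 3*B (F(B) = 2*B + B = 3*B)
(c + F(-60))*(W(32) + 1489) = (0 + 3*(-60))*(-44 + 1489) = (0 - 180)*1445 = -180*1445 = -260100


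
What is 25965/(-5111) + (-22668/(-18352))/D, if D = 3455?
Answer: -411556272063/81017220940 ≈ -5.0799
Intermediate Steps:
25965/(-5111) + (-22668/(-18352))/D = 25965/(-5111) - 22668/(-18352)/3455 = 25965*(-1/5111) - 22668*(-1/18352)*(1/3455) = -25965/5111 + (5667/4588)*(1/3455) = -25965/5111 + 5667/15851540 = -411556272063/81017220940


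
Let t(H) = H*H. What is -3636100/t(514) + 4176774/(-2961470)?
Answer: -1483961006338/97801066015 ≈ -15.173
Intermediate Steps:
t(H) = H²
-3636100/t(514) + 4176774/(-2961470) = -3636100/(514²) + 4176774/(-2961470) = -3636100/264196 + 4176774*(-1/2961470) = -3636100*1/264196 - 2088387/1480735 = -909025/66049 - 2088387/1480735 = -1483961006338/97801066015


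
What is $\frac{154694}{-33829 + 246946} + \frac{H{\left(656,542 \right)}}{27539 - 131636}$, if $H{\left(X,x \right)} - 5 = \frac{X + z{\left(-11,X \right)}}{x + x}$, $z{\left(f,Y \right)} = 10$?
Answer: $\frac{2909091919775}{4008061156386} \approx 0.72581$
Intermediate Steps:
$H{\left(X,x \right)} = 5 + \frac{10 + X}{2 x}$ ($H{\left(X,x \right)} = 5 + \frac{X + 10}{x + x} = 5 + \frac{10 + X}{2 x}$)
$\frac{154694}{-33829 + 246946} + \frac{H{\left(656,542 \right)}}{27539 - 131636} = \frac{154694}{-33829 + 246946} + \frac{\frac{1}{2} \cdot \frac{1}{542} \left(10 + 656 + 10 \cdot 542\right)}{27539 - 131636} = \frac{154694}{213117} + \frac{\frac{1}{2} \cdot \frac{1}{542} \left(10 + 656 + 5420\right)}{-104097} = 154694 \cdot \frac{1}{213117} + \frac{1}{2} \cdot \frac{1}{542} \cdot 6086 \left(- \frac{1}{104097}\right) = \frac{154694}{213117} + \frac{3043}{542} \left(- \frac{1}{104097}\right) = \frac{154694}{213117} - \frac{3043}{56420574} = \frac{2909091919775}{4008061156386}$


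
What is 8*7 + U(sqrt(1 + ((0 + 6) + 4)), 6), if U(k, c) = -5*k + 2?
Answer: 58 - 5*sqrt(11) ≈ 41.417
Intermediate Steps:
U(k, c) = 2 - 5*k
8*7 + U(sqrt(1 + ((0 + 6) + 4)), 6) = 8*7 + (2 - 5*sqrt(1 + ((0 + 6) + 4))) = 56 + (2 - 5*sqrt(1 + (6 + 4))) = 56 + (2 - 5*sqrt(1 + 10)) = 56 + (2 - 5*sqrt(11)) = 58 - 5*sqrt(11)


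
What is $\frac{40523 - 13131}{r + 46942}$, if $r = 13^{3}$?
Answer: $\frac{27392}{49139} \approx 0.55744$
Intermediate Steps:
$r = 2197$
$\frac{40523 - 13131}{r + 46942} = \frac{40523 - 13131}{2197 + 46942} = \frac{27392}{49139}$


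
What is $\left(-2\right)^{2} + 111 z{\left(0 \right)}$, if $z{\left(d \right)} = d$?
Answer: $4$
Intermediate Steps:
$\left(-2\right)^{2} + 111 z{\left(0 \right)} = \left(-2\right)^{2} + 111 \cdot 0 = 4 + 0 = 4$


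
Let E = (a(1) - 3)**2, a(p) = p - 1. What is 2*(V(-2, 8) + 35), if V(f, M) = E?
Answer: 88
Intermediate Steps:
a(p) = -1 + p
E = 9 (E = ((-1 + 1) - 3)**2 = (0 - 3)**2 = (-3)**2 = 9)
V(f, M) = 9
2*(V(-2, 8) + 35) = 2*(9 + 35) = 2*44 = 88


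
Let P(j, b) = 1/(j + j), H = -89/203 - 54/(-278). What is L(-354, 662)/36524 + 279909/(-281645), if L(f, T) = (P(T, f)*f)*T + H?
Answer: -41411737815061/41466098781380 ≈ -0.99869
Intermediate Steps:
H = -6890/28217 (H = -89*1/203 - 54*(-1/278) = -89/203 + 27/139 = -6890/28217 ≈ -0.24418)
P(j, b) = 1/(2*j)
L(f, T) = -6890/28217 + f/2 (L(f, T) = ((1/(2*T))*f)*T - 6890/28217 = (f/(2*T))*T - 6890/28217 = f/2 - 6890/28217 = -6890/28217 + f/2)
L(-354, 662)/36524 + 279909/(-281645) = (-6890/28217 + (1/2)*(-354))/36524 + 279909/(-281645) = (-6890/28217 - 177)*(1/36524) + 279909*(-1/281645) = -5001299/28217*1/36524 - 39987/40235 = -5001299/1030597708 - 39987/40235 = -41411737815061/41466098781380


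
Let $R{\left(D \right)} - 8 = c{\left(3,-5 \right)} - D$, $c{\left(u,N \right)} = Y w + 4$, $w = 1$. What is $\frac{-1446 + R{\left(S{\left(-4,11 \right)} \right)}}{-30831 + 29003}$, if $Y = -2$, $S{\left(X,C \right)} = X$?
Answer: $\frac{358}{457} \approx 0.78337$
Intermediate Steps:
$c{\left(u,N \right)} = 2$ ($c{\left(u,N \right)} = \left(-2\right) 1 + 4 = -2 + 4 = 2$)
$R{\left(D \right)} = 10 - D$ ($R{\left(D \right)} = 8 - \left(-2 + D\right) = 10 - D$)
$\frac{-1446 + R{\left(S{\left(-4,11 \right)} \right)}}{-30831 + 29003} = \frac{-1446 + \left(10 - -4\right)}{-30831 + 29003} = \frac{-1446 + \left(10 + 4\right)}{-1828} = \left(-1446 + 14\right) \left(- \frac{1}{1828}\right) = \left(-1432\right) \left(- \frac{1}{1828}\right) = \frac{358}{457}$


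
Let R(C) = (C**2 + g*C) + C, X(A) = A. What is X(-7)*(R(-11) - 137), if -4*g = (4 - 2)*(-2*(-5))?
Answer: -196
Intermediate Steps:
g = -5 (g = -(4 - 2)*(-2*(-5))/4 = -10/2 = -1/4*20 = -5)
R(C) = C**2 - 4*C (R(C) = (C**2 - 5*C) + C = C**2 - 4*C)
X(-7)*(R(-11) - 137) = -7*(-11*(-4 - 11) - 137) = -7*(-11*(-15) - 137) = -7*(165 - 137) = -7*28 = -196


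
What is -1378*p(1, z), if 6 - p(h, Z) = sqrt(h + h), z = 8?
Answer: -8268 + 1378*sqrt(2) ≈ -6319.2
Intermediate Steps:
p(h, Z) = 6 - sqrt(2)*sqrt(h) (p(h, Z) = 6 - sqrt(h + h) = 6 - sqrt(2*h) = 6 - sqrt(2)*sqrt(h))
-1378*p(1, z) = -1378*(6 - sqrt(2)*sqrt(1)) = -1378*(6 - 1*sqrt(2)*1) = -1378*(6 - sqrt(2)) = -8268 + 1378*sqrt(2)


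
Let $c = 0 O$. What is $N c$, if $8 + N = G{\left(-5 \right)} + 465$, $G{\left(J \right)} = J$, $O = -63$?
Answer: $0$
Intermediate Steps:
$c = 0$ ($c = 0 \left(-63\right) = 0$)
$N = 452$ ($N = -8 + \left(-5 + 465\right) = -8 + 460 = 452$)
$N c = 452 \cdot 0 = 0$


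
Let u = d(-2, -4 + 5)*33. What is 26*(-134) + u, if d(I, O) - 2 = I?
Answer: -3484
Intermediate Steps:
d(I, O) = 2 + I
u = 0 (u = (2 - 2)*33 = 0*33 = 0)
26*(-134) + u = 26*(-134) + 0 = -3484 + 0 = -3484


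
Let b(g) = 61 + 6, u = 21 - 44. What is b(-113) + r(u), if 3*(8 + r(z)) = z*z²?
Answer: -11990/3 ≈ -3996.7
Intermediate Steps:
u = -23
r(z) = -8 + z³/3 (r(z) = -8 + (z*z²)/3 = -8 + z³/3)
b(g) = 67
b(-113) + r(u) = 67 + (-8 + (⅓)*(-23)³) = 67 + (-8 + (⅓)*(-12167)) = 67 + (-8 - 12167/3) = 67 - 12191/3 = -11990/3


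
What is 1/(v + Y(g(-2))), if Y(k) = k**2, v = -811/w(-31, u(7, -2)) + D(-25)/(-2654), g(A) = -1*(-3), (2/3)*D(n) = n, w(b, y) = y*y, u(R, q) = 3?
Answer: -47772/3874165 ≈ -0.012331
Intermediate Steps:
w(b, y) = y**2
D(n) = 3*n/2
g(A) = 3
v = -4304113/47772 (v = -811/(3**2) + ((3/2)*(-25))/(-2654) = -811/9 - 75/2*(-1/2654) = -811*1/9 + 75/5308 = -811/9 + 75/5308 = -4304113/47772 ≈ -90.097)
1/(v + Y(g(-2))) = 1/(-4304113/47772 + 3**2) = 1/(-4304113/47772 + 9) = 1/(-3874165/47772) = -47772/3874165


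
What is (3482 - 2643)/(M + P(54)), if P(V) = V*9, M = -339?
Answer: 839/147 ≈ 5.7075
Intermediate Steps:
P(V) = 9*V
(3482 - 2643)/(M + P(54)) = (3482 - 2643)/(-339 + 9*54) = 839/(-339 + 486) = 839/147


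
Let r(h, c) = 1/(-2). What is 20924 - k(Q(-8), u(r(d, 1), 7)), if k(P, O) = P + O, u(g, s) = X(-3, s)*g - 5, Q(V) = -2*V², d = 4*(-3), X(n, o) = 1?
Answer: 42115/2 ≈ 21058.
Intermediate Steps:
d = -12
r(h, c) = -½
u(g, s) = -5 + g (u(g, s) = 1*g - 5 = g - 5 = -5 + g)
k(P, O) = O + P
20924 - k(Q(-8), u(r(d, 1), 7)) = 20924 - ((-5 - ½) - 2*(-8)²) = 20924 - (-11/2 - 2*64) = 20924 - (-11/2 - 128) = 20924 - 1*(-267/2) = 20924 + 267/2 = 42115/2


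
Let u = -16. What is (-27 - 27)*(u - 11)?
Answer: 1458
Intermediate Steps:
(-27 - 27)*(u - 11) = (-27 - 27)*(-16 - 11) = -54*(-27) = 1458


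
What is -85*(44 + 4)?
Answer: -4080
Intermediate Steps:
-85*(44 + 4) = -85*48 = -4080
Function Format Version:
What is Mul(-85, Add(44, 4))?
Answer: -4080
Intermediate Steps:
Mul(-85, Add(44, 4)) = Mul(-85, 48) = -4080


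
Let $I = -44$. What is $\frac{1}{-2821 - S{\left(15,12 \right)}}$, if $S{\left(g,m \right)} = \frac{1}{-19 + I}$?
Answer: $- \frac{63}{177722} \approx -0.00035449$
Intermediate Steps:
$S{\left(g,m \right)} = - \frac{1}{63}$ ($S{\left(g,m \right)} = \frac{1}{-19 - 44} = \frac{1}{-63} = - \frac{1}{63}$)
$\frac{1}{-2821 - S{\left(15,12 \right)}} = \frac{1}{-2821 - - \frac{1}{63}} = \frac{1}{-2821 + \frac{1}{63}} = \frac{1}{- \frac{177722}{63}} = - \frac{63}{177722}$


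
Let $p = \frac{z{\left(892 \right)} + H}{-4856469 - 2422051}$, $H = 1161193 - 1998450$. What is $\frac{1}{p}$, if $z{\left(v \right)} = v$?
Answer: $\frac{1455704}{167273} \approx 8.7026$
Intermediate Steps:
$H = -837257$ ($H = 1161193 - 1998450 = -837257$)
$p = \frac{167273}{1455704}$ ($p = \frac{892 - 837257}{-4856469 - 2422051} = - \frac{836365}{-4856469 - 2422051} = - \frac{836365}{-7278520} = \left(-836365\right) \left(- \frac{1}{7278520}\right) = \frac{167273}{1455704} \approx 0.11491$)
$\frac{1}{p} = \frac{1}{\frac{167273}{1455704}} = \frac{1455704}{167273}$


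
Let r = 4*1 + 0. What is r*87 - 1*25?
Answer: 323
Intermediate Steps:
r = 4 (r = 4 + 0 = 4)
r*87 - 1*25 = 4*87 - 1*25 = 348 - 25 = 323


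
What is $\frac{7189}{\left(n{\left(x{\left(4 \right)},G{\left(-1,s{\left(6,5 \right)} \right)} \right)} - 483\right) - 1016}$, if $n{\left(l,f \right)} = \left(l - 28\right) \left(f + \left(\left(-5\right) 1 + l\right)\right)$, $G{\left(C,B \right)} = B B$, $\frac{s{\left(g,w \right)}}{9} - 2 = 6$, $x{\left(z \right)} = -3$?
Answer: $- \frac{7189}{161955} \approx -0.044389$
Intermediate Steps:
$s{\left(g,w \right)} = 72$ ($s{\left(g,w \right)} = 18 + 9 \cdot 6 = 18 + 54 = 72$)
$G{\left(C,B \right)} = B^{2}$
$n{\left(l,f \right)} = \left(-28 + l\right) \left(-5 + f + l\right)$ ($n{\left(l,f \right)} = \left(-28 + l\right) \left(f + \left(-5 + l\right)\right) = \left(-28 + l\right) \left(-5 + f + l\right)$)
$\frac{7189}{\left(n{\left(x{\left(4 \right)},G{\left(-1,s{\left(6,5 \right)} \right)} \right)} - 483\right) - 1016} = \frac{7189}{\left(\left(140 + \left(-3\right)^{2} - -99 - 28 \cdot 72^{2} + 72^{2} \left(-3\right)\right) - 483\right) - 1016} = \frac{7189}{\left(\left(140 + 9 + 99 - 145152 + 5184 \left(-3\right)\right) - 483\right) - 1016} = \frac{7189}{\left(\left(140 + 9 + 99 - 145152 - 15552\right) - 483\right) - 1016} = \frac{7189}{\left(-160456 - 483\right) - 1016} = \frac{7189}{-160939 - 1016} = \frac{7189}{-161955} = 7189 \left(- \frac{1}{161955}\right) = - \frac{7189}{161955}$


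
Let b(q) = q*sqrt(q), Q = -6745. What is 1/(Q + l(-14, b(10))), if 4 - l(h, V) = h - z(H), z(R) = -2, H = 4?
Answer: -1/6729 ≈ -0.00014861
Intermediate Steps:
b(q) = q**(3/2)
l(h, V) = 2 - h (l(h, V) = 4 - (h - 1*(-2)) = 4 - (h + 2) = 4 - (2 + h) = 4 + (-2 - h) = 2 - h)
1/(Q + l(-14, b(10))) = 1/(-6745 + (2 - 1*(-14))) = 1/(-6745 + (2 + 14)) = 1/(-6745 + 16) = 1/(-6729) = -1/6729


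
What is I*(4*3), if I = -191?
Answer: -2292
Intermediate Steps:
I*(4*3) = -764*3 = -191*12 = -2292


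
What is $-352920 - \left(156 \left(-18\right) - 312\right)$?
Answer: $-349800$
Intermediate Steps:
$-352920 - \left(156 \left(-18\right) - 312\right) = -352920 - \left(-2808 - 312\right) = -352920 - -3120 = -352920 + 3120 = -349800$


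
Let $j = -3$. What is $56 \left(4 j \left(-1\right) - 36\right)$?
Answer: $-1344$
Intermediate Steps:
$56 \left(4 j \left(-1\right) - 36\right) = 56 \left(4 \left(-3\right) \left(-1\right) - 36\right) = 56 \left(\left(-12\right) \left(-1\right) - 36\right) = 56 \left(12 - 36\right) = 56 \left(-24\right) = -1344$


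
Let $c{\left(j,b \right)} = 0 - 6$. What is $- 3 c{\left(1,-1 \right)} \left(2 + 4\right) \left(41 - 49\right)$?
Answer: $-864$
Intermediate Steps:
$c{\left(j,b \right)} = -6$ ($c{\left(j,b \right)} = 0 - 6 = -6$)
$- 3 c{\left(1,-1 \right)} \left(2 + 4\right) \left(41 - 49\right) = \left(-3\right) \left(-6\right) \left(2 + 4\right) \left(41 - 49\right) = 18 \cdot 6 \left(-8\right) = 108 \left(-8\right) = -864$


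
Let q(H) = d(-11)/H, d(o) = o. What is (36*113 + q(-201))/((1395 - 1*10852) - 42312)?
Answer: -817679/10405569 ≈ -0.078581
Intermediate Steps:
q(H) = -11/H
(36*113 + q(-201))/((1395 - 1*10852) - 42312) = (36*113 - 11/(-201))/((1395 - 1*10852) - 42312) = (4068 - 11*(-1/201))/((1395 - 10852) - 42312) = (4068 + 11/201)/(-9457 - 42312) = (817679/201)/(-51769) = (817679/201)*(-1/51769) = -817679/10405569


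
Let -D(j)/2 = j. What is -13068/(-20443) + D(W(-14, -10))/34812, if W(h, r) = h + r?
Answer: 37992040/59305143 ≈ 0.64062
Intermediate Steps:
D(j) = -2*j
-13068/(-20443) + D(W(-14, -10))/34812 = -13068/(-20443) - 2*(-14 - 10)/34812 = -13068*(-1/20443) - 2*(-24)*(1/34812) = 13068/20443 + 48*(1/34812) = 13068/20443 + 4/2901 = 37992040/59305143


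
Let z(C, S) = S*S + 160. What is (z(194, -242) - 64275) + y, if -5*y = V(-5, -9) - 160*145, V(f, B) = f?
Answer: -910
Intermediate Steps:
z(C, S) = 160 + S**2 (z(C, S) = S**2 + 160 = 160 + S**2)
y = 4641 (y = -(-5 - 160*145)/5 = -(-5 - 23200)/5 = -1/5*(-23205) = 4641)
(z(194, -242) - 64275) + y = ((160 + (-242)**2) - 64275) + 4641 = ((160 + 58564) - 64275) + 4641 = (58724 - 64275) + 4641 = -5551 + 4641 = -910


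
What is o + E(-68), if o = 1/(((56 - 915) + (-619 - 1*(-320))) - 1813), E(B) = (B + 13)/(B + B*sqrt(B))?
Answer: 158713/13939932 - 55*I*sqrt(17)/2346 ≈ 0.011386 - 0.096663*I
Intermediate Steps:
E(B) = (13 + B)/(B + B**(3/2))
o = -1/2971 (o = 1/((-859 + (-619 + 320)) - 1813) = 1/((-859 - 299) - 1813) = 1/(-1158 - 1813) = 1/(-2971) = -1/2971 ≈ -0.00033659)
o + E(-68) = -1/2971 + (13 - 68)/(-68 + (-68)**(3/2)) = -1/2971 - 55/(-68 - 136*I*sqrt(17))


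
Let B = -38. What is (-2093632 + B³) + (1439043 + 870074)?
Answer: 160613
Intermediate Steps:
(-2093632 + B³) + (1439043 + 870074) = (-2093632 + (-38)³) + (1439043 + 870074) = (-2093632 - 54872) + 2309117 = -2148504 + 2309117 = 160613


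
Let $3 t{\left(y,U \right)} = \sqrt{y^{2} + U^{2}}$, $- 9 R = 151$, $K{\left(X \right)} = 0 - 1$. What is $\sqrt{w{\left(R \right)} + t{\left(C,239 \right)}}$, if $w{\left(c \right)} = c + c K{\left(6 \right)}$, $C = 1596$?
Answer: $\frac{\sqrt{3} \sqrt[4]{2604337}}{3} \approx 23.193$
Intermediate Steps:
$K{\left(X \right)} = -1$ ($K{\left(X \right)} = 0 - 1 = -1$)
$R = - \frac{151}{9}$ ($R = \left(- \frac{1}{9}\right) 151 = - \frac{151}{9} \approx -16.778$)
$w{\left(c \right)} = 0$ ($w{\left(c \right)} = c + c \left(-1\right) = c - c = 0$)
$t{\left(y,U \right)} = \frac{\sqrt{U^{2} + y^{2}}}{3}$ ($t{\left(y,U \right)} = \frac{\sqrt{y^{2} + U^{2}}}{3} = \frac{\sqrt{U^{2} + y^{2}}}{3}$)
$\sqrt{w{\left(R \right)} + t{\left(C,239 \right)}} = \sqrt{0 + \frac{\sqrt{239^{2} + 1596^{2}}}{3}} = \sqrt{0 + \frac{\sqrt{57121 + 2547216}}{3}} = \sqrt{0 + \frac{\sqrt{2604337}}{3}} = \sqrt{\frac{\sqrt{2604337}}{3}} = \frac{\sqrt{3} \sqrt[4]{2604337}}{3}$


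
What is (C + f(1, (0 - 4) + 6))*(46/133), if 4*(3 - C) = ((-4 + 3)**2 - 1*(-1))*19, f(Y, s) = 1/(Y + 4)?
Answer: -207/95 ≈ -2.1789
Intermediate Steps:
f(Y, s) = 1/(4 + Y)
C = -13/2 (C = 3 - ((-4 + 3)**2 - 1*(-1))*19/4 = 3 - ((-1)**2 + 1)*19/4 = 3 - (1 + 1)*19/4 = 3 - 19/2 = -13/2 ≈ -6.5000)
(C + f(1, (0 - 4) + 6))*(46/133) = (-13/2 + 1/(4 + 1))*(46/133) = (-13/2 + 1/5)*(46*(1/133)) = (-13/2 + 1/5)*(46/133) = -63/10*46/133 = -207/95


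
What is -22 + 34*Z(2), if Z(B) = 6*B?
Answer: 386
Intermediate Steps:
-22 + 34*Z(2) = -22 + 34*(6*2) = -22 + 34*12 = -22 + 408 = 386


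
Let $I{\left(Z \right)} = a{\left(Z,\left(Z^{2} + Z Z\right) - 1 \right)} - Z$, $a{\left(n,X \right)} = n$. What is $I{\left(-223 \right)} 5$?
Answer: $0$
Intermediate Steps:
$I{\left(Z \right)} = 0$ ($I{\left(Z \right)} = Z - Z = 0$)
$I{\left(-223 \right)} 5 = 0 \cdot 5 = 0$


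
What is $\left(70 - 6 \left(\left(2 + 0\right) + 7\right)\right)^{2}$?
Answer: $256$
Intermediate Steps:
$\left(70 - 6 \left(\left(2 + 0\right) + 7\right)\right)^{2} = \left(70 - 6 \left(2 + 7\right)\right)^{2} = \left(70 - 54\right)^{2} = 16^{2} = 256$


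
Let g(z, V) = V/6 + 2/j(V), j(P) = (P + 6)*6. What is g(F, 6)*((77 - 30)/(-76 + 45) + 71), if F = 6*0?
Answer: 13283/186 ≈ 71.414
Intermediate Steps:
j(P) = 36 + 6*P (j(P) = (6 + P)*6 = 36 + 6*P)
F = 0
g(z, V) = 2/(36 + 6*V) + V/6 (g(z, V) = V/6 + 2/(36 + 6*V) = 2/(36 + 6*V) + V/6)
g(F, 6)*((77 - 30)/(-76 + 45) + 71) = ((2 + 6*(6 + 6))/(6*(6 + 6)))*((77 - 30)/(-76 + 45) + 71) = ((⅙)*(2 + 6*12)/12)*(47/(-31) + 71) = ((⅙)*(1/12)*(2 + 72))*(47*(-1/31) + 71) = ((⅙)*(1/12)*74)*(-47/31 + 71) = (37/36)*(2154/31) = 13283/186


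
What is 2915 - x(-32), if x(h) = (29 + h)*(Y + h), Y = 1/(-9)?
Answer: 8456/3 ≈ 2818.7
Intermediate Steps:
Y = -⅑ ≈ -0.11111
x(h) = (29 + h)*(-⅑ + h)
2915 - x(-32) = 2915 - (-29/9 + (-32)² + (260/9)*(-32)) = 2915 - (-29/9 + 1024 - 8320/9) = 2915 - 1*289/3 = 2915 - 289/3 = 8456/3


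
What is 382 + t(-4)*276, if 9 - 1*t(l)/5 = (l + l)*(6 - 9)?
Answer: -20318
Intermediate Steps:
t(l) = 45 + 30*l (t(l) = 45 - 5*(l + l)*(6 - 9) = 45 - 5*2*l*(-3) = 45 - (-30)*l = 45 + 30*l)
382 + t(-4)*276 = 382 + (45 + 30*(-4))*276 = 382 + (45 - 120)*276 = 382 - 75*276 = 382 - 20700 = -20318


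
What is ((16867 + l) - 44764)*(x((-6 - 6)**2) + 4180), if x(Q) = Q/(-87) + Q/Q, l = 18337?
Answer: -1158681560/29 ≈ -3.9955e+7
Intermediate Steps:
x(Q) = 1 - Q/87 (x(Q) = Q*(-1/87) + 1 = -Q/87 + 1 = 1 - Q/87)
((16867 + l) - 44764)*(x((-6 - 6)**2) + 4180) = ((16867 + 18337) - 44764)*((1 - (-6 - 6)**2/87) + 4180) = (35204 - 44764)*((1 - 1/87*(-12)**2) + 4180) = -9560*((1 - 1/87*144) + 4180) = -9560*((1 - 48/29) + 4180) = -9560*(-19/29 + 4180) = -9560*121201/29 = -1158681560/29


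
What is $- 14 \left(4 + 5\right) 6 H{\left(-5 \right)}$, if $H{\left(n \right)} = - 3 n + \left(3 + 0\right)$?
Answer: $-13608$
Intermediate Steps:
$H{\left(n \right)} = 3 - 3 n$ ($H{\left(n \right)} = - 3 n + 3 = 3 - 3 n$)
$- 14 \left(4 + 5\right) 6 H{\left(-5 \right)} = - 14 \left(4 + 5\right) 6 \left(3 - -15\right) = - 14 \cdot 9 \cdot 6 \left(3 + 15\right) = \left(-14\right) 54 \cdot 18 = \left(-756\right) 18 = -13608$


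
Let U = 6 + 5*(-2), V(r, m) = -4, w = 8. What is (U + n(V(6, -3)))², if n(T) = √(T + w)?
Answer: 4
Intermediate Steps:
n(T) = √(8 + T) (n(T) = √(T + 8) = √(8 + T))
U = -4 (U = 6 - 10 = -4)
(U + n(V(6, -3)))² = (-4 + √(8 - 4))² = (-4 + √4)² = (-4 + 2)² = (-2)² = 4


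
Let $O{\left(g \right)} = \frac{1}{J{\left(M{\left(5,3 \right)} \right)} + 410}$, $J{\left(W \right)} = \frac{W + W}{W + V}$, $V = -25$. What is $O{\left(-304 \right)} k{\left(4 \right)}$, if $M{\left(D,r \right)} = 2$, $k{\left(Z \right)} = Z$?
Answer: $\frac{46}{4713} \approx 0.0097602$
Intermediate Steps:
$J{\left(W \right)} = \frac{2 W}{-25 + W}$ ($J{\left(W \right)} = \frac{W + W}{W - 25} = \frac{2 W}{-25 + W}$)
$O{\left(g \right)} = \frac{23}{9426}$ ($O{\left(g \right)} = \frac{1}{2 \cdot 2 \frac{1}{-25 + 2} + 410} = \frac{1}{2 \cdot 2 \frac{1}{-23} + 410} = \frac{1}{2 \cdot 2 \left(- \frac{1}{23}\right) + 410} = \frac{1}{- \frac{4}{23} + 410} = \frac{1}{\frac{9426}{23}} = \frac{23}{9426}$)
$O{\left(-304 \right)} k{\left(4 \right)} = \frac{23}{9426} \cdot 4 = \frac{46}{4713}$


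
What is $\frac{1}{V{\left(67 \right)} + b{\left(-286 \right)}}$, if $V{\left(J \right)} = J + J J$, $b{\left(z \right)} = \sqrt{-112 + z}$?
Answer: $\frac{2278}{10378767} - \frac{i \sqrt{398}}{20757534} \approx 0.00021949 - 9.6109 \cdot 10^{-7} i$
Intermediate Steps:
$V{\left(J \right)} = J + J^{2}$
$\frac{1}{V{\left(67 \right)} + b{\left(-286 \right)}} = \frac{1}{67 \left(1 + 67\right) + \sqrt{-112 - 286}} = \frac{1}{67 \cdot 68 + \sqrt{-398}} = \frac{1}{4556 + i \sqrt{398}}$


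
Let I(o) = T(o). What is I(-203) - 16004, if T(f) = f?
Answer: -16207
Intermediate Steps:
I(o) = o
I(-203) - 16004 = -203 - 16004 = -16207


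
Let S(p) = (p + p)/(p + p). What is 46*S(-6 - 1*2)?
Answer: 46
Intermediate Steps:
S(p) = 1 (S(p) = (2*p)/((2*p)) = (2*p)*(1/(2*p)) = 1)
46*S(-6 - 1*2) = 46*1 = 46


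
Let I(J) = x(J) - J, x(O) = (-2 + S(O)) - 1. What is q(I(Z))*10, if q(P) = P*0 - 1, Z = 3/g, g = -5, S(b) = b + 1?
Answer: -10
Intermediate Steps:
S(b) = 1 + b
Z = -⅗ (Z = 3/(-5) = 3*(-⅕) = -⅗ ≈ -0.60000)
x(O) = -2 + O (x(O) = (-2 + (1 + O)) - 1 = (-1 + O) - 1 = -2 + O)
I(J) = -2 (I(J) = (-2 + J) - J = -2)
q(P) = -1 (q(P) = 0 - 1 = -1)
q(I(Z))*10 = -1*10 = -10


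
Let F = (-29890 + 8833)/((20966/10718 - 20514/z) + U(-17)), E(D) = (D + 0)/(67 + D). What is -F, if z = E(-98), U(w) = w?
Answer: -5529378687/1707935533 ≈ -3.2375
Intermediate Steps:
E(D) = D/(67 + D)
z = 98/31 (z = -98/(67 - 98) = -98/(-31) = -98*(-1/31) = 98/31 ≈ 3.1613)
F = 5529378687/1707935533 (F = (-29890 + 8833)/((20966/10718 - 20514/98/31) - 17) = -21057/((20966*(1/10718) - 20514*31/98) - 17) = -21057/((10483/5359 - 317967/49) - 17) = -21057/(-1703471486/262591 - 17) = -21057/(-1707935533/262591) = -21057*(-262591/1707935533) = 5529378687/1707935533 ≈ 3.2375)
-F = -1*5529378687/1707935533 = -5529378687/1707935533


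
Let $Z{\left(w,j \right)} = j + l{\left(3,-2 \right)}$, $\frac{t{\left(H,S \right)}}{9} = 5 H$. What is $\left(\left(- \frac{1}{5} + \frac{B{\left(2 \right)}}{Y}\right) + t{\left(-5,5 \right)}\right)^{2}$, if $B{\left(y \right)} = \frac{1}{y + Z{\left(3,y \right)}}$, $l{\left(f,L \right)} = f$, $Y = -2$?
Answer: $\frac{248661361}{4900} \approx 50747.0$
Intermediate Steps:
$t{\left(H,S \right)} = 45 H$ ($t{\left(H,S \right)} = 9 \cdot 5 H = 45 H$)
$Z{\left(w,j \right)} = 3 + j$ ($Z{\left(w,j \right)} = j + 3 = 3 + j$)
$B{\left(y \right)} = \frac{1}{3 + 2 y}$ ($B{\left(y \right)} = \frac{1}{y + \left(3 + y\right)} = \frac{1}{3 + 2 y}$)
$\left(\left(- \frac{1}{5} + \frac{B{\left(2 \right)}}{Y}\right) + t{\left(-5,5 \right)}\right)^{2} = \left(\left(- \frac{1}{5} + \frac{1}{\left(3 + 2 \cdot 2\right) \left(-2\right)}\right) + 45 \left(-5\right)\right)^{2} = \left(\left(\left(-1\right) \frac{1}{5} + \frac{1}{3 + 4} \left(- \frac{1}{2}\right)\right) - 225\right)^{2} = \left(\left(- \frac{1}{5} + \frac{1}{7} \left(- \frac{1}{2}\right)\right) - 225\right)^{2} = \left(\left(- \frac{1}{5} - \frac{1}{14}\right) - 225\right)^{2} = \left(- \frac{19}{70} - 225\right)^{2} = \left(- \frac{15769}{70}\right)^{2} = \frac{248661361}{4900}$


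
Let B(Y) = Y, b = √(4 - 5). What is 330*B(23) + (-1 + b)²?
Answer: 7590 - 2*I ≈ 7590.0 - 2.0*I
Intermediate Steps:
b = I (b = √(-1) = I ≈ 1.0*I)
330*B(23) + (-1 + b)² = 330*23 + (-1 + I)² = 7590 + (-1 + I)²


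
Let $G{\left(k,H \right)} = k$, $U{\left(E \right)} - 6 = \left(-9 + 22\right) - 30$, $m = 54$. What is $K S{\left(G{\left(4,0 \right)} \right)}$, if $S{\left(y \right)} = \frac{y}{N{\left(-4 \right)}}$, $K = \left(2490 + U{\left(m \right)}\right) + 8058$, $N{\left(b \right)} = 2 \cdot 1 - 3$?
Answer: $-42148$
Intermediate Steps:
$N{\left(b \right)} = -1$ ($N{\left(b \right)} = 2 - 3 = -1$)
$U{\left(E \right)} = -11$ ($U{\left(E \right)} = 6 + \left(\left(-9 + 22\right) - 30\right) = 6 + \left(13 - 30\right) = 6 - 17 = -11$)
$K = 10537$ ($K = \left(2490 - 11\right) + 8058 = 2479 + 8058 = 10537$)
$S{\left(y \right)} = - y$ ($S{\left(y \right)} = \frac{y}{-1} = y \left(-1\right) = - y$)
$K S{\left(G{\left(4,0 \right)} \right)} = 10537 \left(\left(-1\right) 4\right) = 10537 \left(-4\right) = -42148$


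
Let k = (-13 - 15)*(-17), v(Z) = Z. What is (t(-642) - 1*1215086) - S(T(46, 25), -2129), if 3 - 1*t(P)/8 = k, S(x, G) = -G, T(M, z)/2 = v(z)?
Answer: -1220999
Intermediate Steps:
T(M, z) = 2*z
k = 476 (k = -28*(-17) = 476)
t(P) = -3784 (t(P) = 24 - 8*476 = 24 - 3808 = -3784)
(t(-642) - 1*1215086) - S(T(46, 25), -2129) = (-3784 - 1*1215086) - (-1)*(-2129) = (-3784 - 1215086) - 1*2129 = -1218870 - 2129 = -1220999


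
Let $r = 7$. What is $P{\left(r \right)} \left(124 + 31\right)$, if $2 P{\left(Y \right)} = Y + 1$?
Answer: $620$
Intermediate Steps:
$P{\left(Y \right)} = \frac{1}{2} + \frac{Y}{2}$ ($P{\left(Y \right)} = \frac{Y + 1}{2} = \frac{1 + Y}{2} = \frac{1}{2} + \frac{Y}{2}$)
$P{\left(r \right)} \left(124 + 31\right) = \left(\frac{1}{2} + \frac{1}{2} \cdot 7\right) \left(124 + 31\right) = \left(\frac{1}{2} + \frac{7}{2}\right) 155 = 4 \cdot 155 = 620$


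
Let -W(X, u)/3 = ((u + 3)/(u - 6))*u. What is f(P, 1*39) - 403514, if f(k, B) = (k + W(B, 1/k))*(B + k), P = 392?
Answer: -216168940843/921592 ≈ -2.3456e+5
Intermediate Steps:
W(X, u) = -3*u*(3 + u)/(-6 + u) (W(X, u) = -3*(u + 3)/(u - 6)*u = -3*(3 + u)/(-6 + u)*u = -3*u*(3 + u)/(-6 + u))
f(k, B) = (B + k)*(k - 3*(3 + 1/k)/(k*(-6 + 1/k))) (f(k, B) = (k - 3*(3 + 1/k)/(k*(-6 + 1/k)))*(B + k) = (B + k)*(k - 3*(3 + 1/k)/(k*(-6 + 1/k))))
f(P, 1*39) - 403514 = (3*(1*39)*(1 + 3*392) + 3*392*(1 + 3*392) + 392²*(-1 + 6*392)*(1*39 + 392))/(392*(-1 + 6*392)) - 403514 = (3*39*(1 + 1176) + 3*392*(1 + 1176) + 153664*(-1 + 2352)*(39 + 392))/(392*(-1 + 2352)) - 403514 = (1/392)*(3*39*1177 + 3*392*1177 + 153664*2351*431)/2351 - 403514 = (1/392)*(1/2351)*(137709 + 1384152 + 155704811584) - 403514 = (1/392)*(1/2351)*155706333445 - 403514 = 155706333445/921592 - 403514 = -216168940843/921592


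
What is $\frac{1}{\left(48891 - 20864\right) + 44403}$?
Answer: $\frac{1}{72430} \approx 1.3806 \cdot 10^{-5}$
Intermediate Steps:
$\frac{1}{\left(48891 - 20864\right) + 44403} = \frac{1}{28027 + 44403} = \frac{1}{72430}$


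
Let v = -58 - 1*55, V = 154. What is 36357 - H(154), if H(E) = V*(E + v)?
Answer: 30043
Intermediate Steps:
v = -113 (v = -58 - 55 = -113)
H(E) = -17402 + 154*E (H(E) = 154*(E - 113) = 154*(-113 + E) = -17402 + 154*E)
36357 - H(154) = 36357 - (-17402 + 154*154) = 36357 - (-17402 + 23716) = 36357 - 1*6314 = 36357 - 6314 = 30043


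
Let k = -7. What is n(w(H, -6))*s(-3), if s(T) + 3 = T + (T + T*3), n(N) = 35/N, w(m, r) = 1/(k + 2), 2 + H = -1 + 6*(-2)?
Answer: 3150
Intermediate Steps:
H = -15 (H = -2 + (-1 + 6*(-2)) = -2 + (-1 - 12) = -2 - 13 = -15)
w(m, r) = -⅕ (w(m, r) = 1/(-7 + 2) = 1/(-5) = -⅕)
s(T) = -3 + 5*T (s(T) = -3 + (T + (T + T*3)) = -3 + (T + (T + 3*T)) = -3 + (T + 4*T) = -3 + 5*T)
n(w(H, -6))*s(-3) = (35/(-⅕))*(-3 + 5*(-3)) = (35*(-5))*(-3 - 15) = -175*(-18) = 3150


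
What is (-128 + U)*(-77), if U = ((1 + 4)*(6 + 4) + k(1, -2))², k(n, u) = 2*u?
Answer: -153076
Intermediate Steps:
U = 2116 (U = ((1 + 4)*(6 + 4) + 2*(-2))² = (5*10 - 4)² = (50 - 4)² = 46² = 2116)
(-128 + U)*(-77) = (-128 + 2116)*(-77) = 1988*(-77) = -153076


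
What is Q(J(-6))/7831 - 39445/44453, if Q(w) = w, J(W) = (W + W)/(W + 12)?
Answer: -308982701/348111443 ≈ -0.88760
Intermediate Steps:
J(W) = 2*W/(12 + W) (J(W) = (2*W)/(12 + W) = 2*W/(12 + W))
Q(J(-6))/7831 - 39445/44453 = (2*(-6)/(12 - 6))/7831 - 39445/44453 = (2*(-6)/6)*(1/7831) - 39445*1/44453 = (2*(-6)*(⅙))*(1/7831) - 39445/44453 = -2*1/7831 - 39445/44453 = -2/7831 - 39445/44453 = -308982701/348111443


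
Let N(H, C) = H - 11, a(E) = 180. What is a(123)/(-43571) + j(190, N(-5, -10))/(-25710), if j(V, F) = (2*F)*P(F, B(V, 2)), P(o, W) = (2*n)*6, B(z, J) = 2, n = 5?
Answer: 2634284/37340347 ≈ 0.070548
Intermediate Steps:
P(o, W) = 60 (P(o, W) = (2*5)*6 = 10*6 = 60)
N(H, C) = -11 + H
j(V, F) = 120*F (j(V, F) = (2*F)*60 = 120*F)
a(123)/(-43571) + j(190, N(-5, -10))/(-25710) = 180/(-43571) + (120*(-11 - 5))/(-25710) = 180*(-1/43571) + (120*(-16))*(-1/25710) = -180/43571 - 1920*(-1/25710) = -180/43571 + 64/857 = 2634284/37340347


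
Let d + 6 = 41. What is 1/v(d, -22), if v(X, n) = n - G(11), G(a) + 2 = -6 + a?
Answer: -1/25 ≈ -0.040000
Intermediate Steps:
d = 35 (d = -6 + 41 = 35)
G(a) = -8 + a (G(a) = -2 + (-6 + a) = -8 + a)
v(X, n) = -3 + n (v(X, n) = n - (-8 + 11) = n - 1*3 = n - 3 = -3 + n)
1/v(d, -22) = 1/(-3 - 22) = 1/(-25) = -1/25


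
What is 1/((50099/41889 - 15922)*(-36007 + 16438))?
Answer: 13963/4350231484357 ≈ 3.2097e-9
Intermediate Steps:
1/((50099/41889 - 15922)*(-36007 + 16438)) = 1/((50099*(1/41889) - 15922)*(-19569)) = 1/((50099/41889 - 15922)*(-19569)) = 1/(-666906559/41889*(-19569)) = 1/(4350231484357/13963) = 13963/4350231484357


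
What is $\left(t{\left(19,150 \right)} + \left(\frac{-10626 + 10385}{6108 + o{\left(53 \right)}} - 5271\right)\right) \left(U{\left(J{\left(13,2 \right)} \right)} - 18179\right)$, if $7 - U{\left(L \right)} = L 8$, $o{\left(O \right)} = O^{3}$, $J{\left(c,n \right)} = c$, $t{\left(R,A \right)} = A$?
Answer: $\frac{14505266913576}{154985} \approx 9.3591 \cdot 10^{7}$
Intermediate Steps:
$U{\left(L \right)} = 7 - 8 L$ ($U{\left(L \right)} = 7 - L 8 = 7 - 8 L$)
$\left(t{\left(19,150 \right)} + \left(\frac{-10626 + 10385}{6108 + o{\left(53 \right)}} - 5271\right)\right) \left(U{\left(J{\left(13,2 \right)} \right)} - 18179\right) = \left(150 - \left(5271 - \frac{-10626 + 10385}{6108 + 53^{3}}\right)\right) \left(\left(7 - 104\right) - 18179\right) = \left(150 - \left(5271 + \frac{241}{6108 + 148877}\right)\right) \left(\left(7 - 104\right) - 18179\right) = \left(150 - \left(5271 + \frac{241}{154985}\right)\right) \left(-97 - 18179\right) = \left(150 - \frac{816926176}{154985}\right) \left(-18276\right) = \left(- \frac{793678426}{154985}\right) \left(-18276\right) = \frac{14505266913576}{154985}$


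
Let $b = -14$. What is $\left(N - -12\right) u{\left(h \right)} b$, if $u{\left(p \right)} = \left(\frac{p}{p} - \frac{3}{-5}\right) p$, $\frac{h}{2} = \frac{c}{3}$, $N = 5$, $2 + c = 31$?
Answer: $- \frac{110432}{15} \approx -7362.1$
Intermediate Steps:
$c = 29$ ($c = -2 + 31 = 29$)
$h = \frac{58}{3}$ ($h = 2 \cdot \frac{29}{3} = \frac{58}{3} \approx 19.333$)
$u{\left(p \right)} = \frac{8 p}{5}$ ($u{\left(p \right)} = \left(1 - - \frac{3}{5}\right) p = \left(1 + \frac{3}{5}\right) p = \frac{8 p}{5}$)
$\left(N - -12\right) u{\left(h \right)} b = \left(5 - -12\right) \frac{8}{5} \cdot \frac{58}{3} \left(-14\right) = \left(5 + 12\right) \frac{464}{15} \left(-14\right) = 17 \cdot \frac{464}{15} \left(-14\right) = \frac{7888}{15} \left(-14\right) = - \frac{110432}{15}$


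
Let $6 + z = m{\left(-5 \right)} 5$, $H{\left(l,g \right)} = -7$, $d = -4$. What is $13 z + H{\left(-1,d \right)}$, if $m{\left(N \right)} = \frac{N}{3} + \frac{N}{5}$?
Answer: $- \frac{775}{3} \approx -258.33$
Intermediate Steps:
$m{\left(N \right)} = \frac{8 N}{15}$ ($m{\left(N \right)} = N \frac{1}{3} + N \frac{1}{5} = \frac{N}{3} + \frac{N}{5} = \frac{8 N}{15}$)
$z = - \frac{58}{3}$ ($z = -6 + \frac{8}{15} \left(-5\right) 5 = -6 - \frac{40}{3} = - \frac{58}{3} \approx -19.333$)
$13 z + H{\left(-1,d \right)} = 13 \left(- \frac{58}{3}\right) - 7 = - \frac{754}{3} - 7 = - \frac{775}{3}$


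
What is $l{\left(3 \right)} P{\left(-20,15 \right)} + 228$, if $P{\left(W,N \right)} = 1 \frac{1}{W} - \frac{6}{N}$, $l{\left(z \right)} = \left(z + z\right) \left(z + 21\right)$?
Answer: $\frac{816}{5} \approx 163.2$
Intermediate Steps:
$l{\left(z \right)} = 2 z \left(21 + z\right)$
$P{\left(W,N \right)} = \frac{1}{W} - \frac{6}{N}$
$l{\left(3 \right)} P{\left(-20,15 \right)} + 228 = 2 \cdot 3 \left(21 + 3\right) \left(\frac{1}{-20} - \frac{6}{15}\right) + 228 = 2 \cdot 3 \cdot 24 \left(- \frac{1}{20} - \frac{2}{5}\right) + 228 = 144 \left(- \frac{1}{20} - \frac{2}{5}\right) + 228 = 144 \left(- \frac{9}{20}\right) + 228 = - \frac{324}{5} + 228 = \frac{816}{5}$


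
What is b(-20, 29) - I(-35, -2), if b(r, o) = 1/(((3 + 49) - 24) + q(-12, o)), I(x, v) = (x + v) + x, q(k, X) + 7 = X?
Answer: 3601/50 ≈ 72.020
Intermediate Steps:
q(k, X) = -7 + X
I(x, v) = v + 2*x (I(x, v) = (v + x) + x = v + 2*x)
b(r, o) = 1/(21 + o) (b(r, o) = 1/(((3 + 49) - 24) + (-7 + o)) = 1/((52 - 24) + (-7 + o)) = 1/(28 + (-7 + o)) = 1/(21 + o))
b(-20, 29) - I(-35, -2) = 1/(21 + 29) - (-2 + 2*(-35)) = 1/50 - (-2 - 70) = 1/50 - 1*(-72) = 1/50 + 72 = 3601/50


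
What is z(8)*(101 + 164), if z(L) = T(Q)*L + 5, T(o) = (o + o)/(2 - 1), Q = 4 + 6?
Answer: 43725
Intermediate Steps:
Q = 10
T(o) = 2*o (T(o) = (2*o)/1 = (2*o)*1 = 2*o)
z(L) = 5 + 20*L (z(L) = (2*10)*L + 5 = 20*L + 5 = 5 + 20*L)
z(8)*(101 + 164) = (5 + 20*8)*(101 + 164) = (5 + 160)*265 = 165*265 = 43725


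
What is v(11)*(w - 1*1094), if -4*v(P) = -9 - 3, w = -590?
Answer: -5052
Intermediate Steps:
v(P) = 3 (v(P) = -(-9 - 3)/4 = -1/4*(-12) = 3)
v(11)*(w - 1*1094) = 3*(-590 - 1*1094) = 3*(-590 - 1094) = 3*(-1684) = -5052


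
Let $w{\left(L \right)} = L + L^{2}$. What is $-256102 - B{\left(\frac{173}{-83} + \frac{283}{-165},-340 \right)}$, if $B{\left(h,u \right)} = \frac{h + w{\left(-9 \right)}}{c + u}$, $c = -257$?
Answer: $- \frac{2093867249324}{8175915} \approx -2.561 \cdot 10^{5}$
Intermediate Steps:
$B{\left(h,u \right)} = \frac{72 + h}{-257 + u}$ ($B{\left(h,u \right)} = \frac{h - 9 \left(1 - 9\right)}{-257 + u} = \frac{h - -72}{-257 + u} = \frac{h + 72}{-257 + u} = \frac{72 + h}{-257 + u}$)
$-256102 - B{\left(\frac{173}{-83} + \frac{283}{-165},-340 \right)} = -256102 - \frac{72 + \left(\frac{173}{-83} + \frac{283}{-165}\right)}{-257 - 340} = -256102 - \frac{72 + \left(173 \left(- \frac{1}{83}\right) + 283 \left(- \frac{1}{165}\right)\right)}{-597} = -256102 - - \frac{72 - \frac{52034}{13695}}{597} = -256102 - \left(- \frac{1}{597}\right) \frac{934006}{13695} = -256102 - - \frac{934006}{8175915} = -256102 + \frac{934006}{8175915} = - \frac{2093867249324}{8175915}$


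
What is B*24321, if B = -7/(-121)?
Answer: 1407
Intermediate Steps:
B = 7/121 (B = -7*(-1/121) = 7/121 ≈ 0.057851)
B*24321 = (7/121)*24321 = 1407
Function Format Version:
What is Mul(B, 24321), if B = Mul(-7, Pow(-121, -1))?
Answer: 1407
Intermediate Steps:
B = Rational(7, 121) (B = Mul(-7, Rational(-1, 121)) = Rational(7, 121) ≈ 0.057851)
Mul(B, 24321) = Mul(Rational(7, 121), 24321) = 1407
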